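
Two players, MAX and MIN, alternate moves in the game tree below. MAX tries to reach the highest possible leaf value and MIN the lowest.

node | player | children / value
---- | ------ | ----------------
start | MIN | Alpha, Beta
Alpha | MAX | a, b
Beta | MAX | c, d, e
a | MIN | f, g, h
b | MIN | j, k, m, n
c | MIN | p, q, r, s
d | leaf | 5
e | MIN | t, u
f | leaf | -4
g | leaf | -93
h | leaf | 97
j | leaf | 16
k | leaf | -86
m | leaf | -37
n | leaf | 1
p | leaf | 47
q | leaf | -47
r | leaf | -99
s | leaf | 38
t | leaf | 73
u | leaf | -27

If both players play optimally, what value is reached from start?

-86

a (MIN): min(-4, -93, 97) = -93
b (MIN): min(16, -86, -37, 1) = -86
Alpha (MAX): max(-93, -86) = -86
c (MIN): min(47, -47, -99, 38) = -99
e (MIN): min(73, -27) = -27
Beta (MAX): max(-99, 5, -27) = 5
start (MIN): min(-86, 5) = -86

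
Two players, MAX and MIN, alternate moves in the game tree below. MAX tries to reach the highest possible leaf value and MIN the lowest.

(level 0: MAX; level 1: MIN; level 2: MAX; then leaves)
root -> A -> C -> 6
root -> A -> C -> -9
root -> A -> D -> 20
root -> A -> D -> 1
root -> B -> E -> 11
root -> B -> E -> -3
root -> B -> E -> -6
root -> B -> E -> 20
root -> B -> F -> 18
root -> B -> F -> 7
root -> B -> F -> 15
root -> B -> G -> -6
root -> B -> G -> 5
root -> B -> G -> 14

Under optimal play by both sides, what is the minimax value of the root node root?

14

C (MAX): max(6, -9) = 6
D (MAX): max(20, 1) = 20
A (MIN): min(6, 20) = 6
E (MAX): max(11, -3, -6, 20) = 20
F (MAX): max(18, 7, 15) = 18
G (MAX): max(-6, 5, 14) = 14
B (MIN): min(20, 18, 14) = 14
root (MAX): max(6, 14) = 14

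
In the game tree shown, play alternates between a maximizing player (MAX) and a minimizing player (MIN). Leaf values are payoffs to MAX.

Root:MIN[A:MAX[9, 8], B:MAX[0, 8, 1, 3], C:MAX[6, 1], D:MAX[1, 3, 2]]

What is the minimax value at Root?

3

A (MAX): max(9, 8) = 9
B (MAX): max(0, 8, 1, 3) = 8
C (MAX): max(6, 1) = 6
D (MAX): max(1, 3, 2) = 3
Root (MIN): min(9, 8, 6, 3) = 3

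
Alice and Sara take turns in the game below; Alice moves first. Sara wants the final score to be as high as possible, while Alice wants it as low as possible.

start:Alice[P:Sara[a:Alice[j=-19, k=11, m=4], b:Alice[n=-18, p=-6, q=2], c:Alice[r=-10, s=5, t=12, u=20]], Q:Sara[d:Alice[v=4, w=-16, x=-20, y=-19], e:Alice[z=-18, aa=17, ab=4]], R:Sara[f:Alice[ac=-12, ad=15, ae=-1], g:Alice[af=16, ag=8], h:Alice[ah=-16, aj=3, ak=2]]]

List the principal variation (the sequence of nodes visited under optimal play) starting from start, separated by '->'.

start -> Q -> e -> z

a (Alice): min(-19, 11, 4) = -19
b (Alice): min(-18, -6, 2) = -18
c (Alice): min(-10, 5, 12, 20) = -10
P (Sara): max(-19, -18, -10) = -10
d (Alice): min(4, -16, -20, -19) = -20
e (Alice): min(-18, 17, 4) = -18
Q (Sara): max(-20, -18) = -18
f (Alice): min(-12, 15, -1) = -12
g (Alice): min(16, 8) = 8
h (Alice): min(-16, 3, 2) = -16
R (Sara): max(-12, 8, -16) = 8
start (Alice): min(-10, -18, 8) = -18
At start, Alice picks Q (lowest: -18).
At Q, Sara picks e (highest: -18).
At e, Alice picks z (lowest: -18).
Terminal value -18.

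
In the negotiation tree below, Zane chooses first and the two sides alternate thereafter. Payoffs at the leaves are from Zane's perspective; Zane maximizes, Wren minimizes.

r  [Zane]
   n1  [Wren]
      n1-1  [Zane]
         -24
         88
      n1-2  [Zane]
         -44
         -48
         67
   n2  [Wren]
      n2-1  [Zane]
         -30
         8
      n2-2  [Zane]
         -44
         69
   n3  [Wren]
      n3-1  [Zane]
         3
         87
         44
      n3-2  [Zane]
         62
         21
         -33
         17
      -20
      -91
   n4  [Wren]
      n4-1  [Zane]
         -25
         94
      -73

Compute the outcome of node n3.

-91

n3-1 (Zane): max(3, 87, 44) = 87
n3-2 (Zane): max(62, 21, -33, 17) = 62
n3 (Wren): min(87, 62, -20, -91) = -91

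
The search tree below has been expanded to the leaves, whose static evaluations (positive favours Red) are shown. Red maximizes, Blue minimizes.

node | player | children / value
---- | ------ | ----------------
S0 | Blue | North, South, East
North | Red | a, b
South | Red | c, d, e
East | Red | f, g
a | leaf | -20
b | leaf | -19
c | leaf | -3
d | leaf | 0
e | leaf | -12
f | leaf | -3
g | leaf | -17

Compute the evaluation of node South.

0

South (Red): max(-3, 0, -12) = 0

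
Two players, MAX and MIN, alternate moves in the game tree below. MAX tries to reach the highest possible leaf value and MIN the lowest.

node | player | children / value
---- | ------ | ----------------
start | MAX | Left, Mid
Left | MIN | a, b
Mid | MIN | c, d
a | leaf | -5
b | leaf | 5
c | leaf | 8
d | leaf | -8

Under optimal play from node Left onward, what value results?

Left (MIN): min(-5, 5) = -5

-5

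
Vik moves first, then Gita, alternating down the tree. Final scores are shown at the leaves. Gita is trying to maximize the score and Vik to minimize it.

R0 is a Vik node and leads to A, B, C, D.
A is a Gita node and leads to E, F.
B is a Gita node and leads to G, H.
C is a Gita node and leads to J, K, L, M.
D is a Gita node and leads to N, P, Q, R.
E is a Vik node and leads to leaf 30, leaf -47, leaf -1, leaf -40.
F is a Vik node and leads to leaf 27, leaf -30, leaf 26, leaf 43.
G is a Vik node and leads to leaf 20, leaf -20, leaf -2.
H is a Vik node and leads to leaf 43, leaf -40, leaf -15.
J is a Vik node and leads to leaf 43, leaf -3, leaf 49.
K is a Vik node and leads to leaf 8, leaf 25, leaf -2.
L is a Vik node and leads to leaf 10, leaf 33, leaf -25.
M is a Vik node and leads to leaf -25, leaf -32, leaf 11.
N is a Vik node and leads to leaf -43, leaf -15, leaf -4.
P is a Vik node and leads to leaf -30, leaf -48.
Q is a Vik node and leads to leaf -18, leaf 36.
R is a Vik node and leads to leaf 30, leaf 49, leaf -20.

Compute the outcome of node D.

-18

N (Vik): min(-43, -15, -4) = -43
P (Vik): min(-30, -48) = -48
Q (Vik): min(-18, 36) = -18
R (Vik): min(30, 49, -20) = -20
D (Gita): max(-43, -48, -18, -20) = -18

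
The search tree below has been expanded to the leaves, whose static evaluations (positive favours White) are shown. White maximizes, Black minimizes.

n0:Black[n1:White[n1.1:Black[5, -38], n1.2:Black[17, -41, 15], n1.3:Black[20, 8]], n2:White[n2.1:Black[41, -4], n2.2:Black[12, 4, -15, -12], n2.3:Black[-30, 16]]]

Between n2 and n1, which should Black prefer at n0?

n2

n2.1 (Black): min(41, -4) = -4
n2.2 (Black): min(12, 4, -15, -12) = -15
n2.3 (Black): min(-30, 16) = -30
n2 (White): max(-4, -15, -30) = -4
n1.1 (Black): min(5, -38) = -38
n1.2 (Black): min(17, -41, 15) = -41
n1.3 (Black): min(20, 8) = 8
n1 (White): max(-38, -41, 8) = 8
Black prefers the lower value; n2=-4, n1=8. n2 is better since -4 < 8.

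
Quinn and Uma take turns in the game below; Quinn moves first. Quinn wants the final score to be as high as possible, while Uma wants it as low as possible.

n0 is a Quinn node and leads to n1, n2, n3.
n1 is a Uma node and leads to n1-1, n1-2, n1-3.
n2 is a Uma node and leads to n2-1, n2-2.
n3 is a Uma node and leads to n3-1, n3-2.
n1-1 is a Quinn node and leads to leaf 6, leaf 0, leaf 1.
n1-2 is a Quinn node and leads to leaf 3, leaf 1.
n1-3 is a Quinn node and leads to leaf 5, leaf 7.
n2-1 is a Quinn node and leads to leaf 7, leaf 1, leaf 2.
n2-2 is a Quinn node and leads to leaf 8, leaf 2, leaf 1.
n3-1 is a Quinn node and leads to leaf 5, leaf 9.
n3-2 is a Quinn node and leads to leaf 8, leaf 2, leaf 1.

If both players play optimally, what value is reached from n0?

8

n1-1 (Quinn): max(6, 0, 1) = 6
n1-2 (Quinn): max(3, 1) = 3
n1-3 (Quinn): max(5, 7) = 7
n1 (Uma): min(6, 3, 7) = 3
n2-1 (Quinn): max(7, 1, 2) = 7
n2-2 (Quinn): max(8, 2, 1) = 8
n2 (Uma): min(7, 8) = 7
n3-1 (Quinn): max(5, 9) = 9
n3-2 (Quinn): max(8, 2, 1) = 8
n3 (Uma): min(9, 8) = 8
n0 (Quinn): max(3, 7, 8) = 8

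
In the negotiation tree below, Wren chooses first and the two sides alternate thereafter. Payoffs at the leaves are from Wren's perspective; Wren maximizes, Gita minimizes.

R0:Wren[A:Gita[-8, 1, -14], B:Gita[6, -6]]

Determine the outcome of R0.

A (Gita): min(-8, 1, -14) = -14
B (Gita): min(6, -6) = -6
R0 (Wren): max(-14, -6) = -6

-6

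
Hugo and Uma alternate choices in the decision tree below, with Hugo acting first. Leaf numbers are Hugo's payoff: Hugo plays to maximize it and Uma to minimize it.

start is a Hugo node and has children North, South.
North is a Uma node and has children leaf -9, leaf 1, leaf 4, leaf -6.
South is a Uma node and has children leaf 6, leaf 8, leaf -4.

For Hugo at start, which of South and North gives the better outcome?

South (Uma): min(6, 8, -4) = -4
North (Uma): min(-9, 1, 4, -6) = -9
Hugo prefers the higher value; South=-4, North=-9. South is better since -4 > -9.

South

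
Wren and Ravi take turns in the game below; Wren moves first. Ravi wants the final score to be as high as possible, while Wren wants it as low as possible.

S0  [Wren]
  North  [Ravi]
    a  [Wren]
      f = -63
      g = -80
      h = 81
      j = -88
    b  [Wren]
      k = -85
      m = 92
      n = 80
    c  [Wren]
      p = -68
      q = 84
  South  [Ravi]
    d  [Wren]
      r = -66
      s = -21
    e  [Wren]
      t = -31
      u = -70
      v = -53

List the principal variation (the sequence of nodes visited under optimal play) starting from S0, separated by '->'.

a (Wren): min(-63, -80, 81, -88) = -88
b (Wren): min(-85, 92, 80) = -85
c (Wren): min(-68, 84) = -68
North (Ravi): max(-88, -85, -68) = -68
d (Wren): min(-66, -21) = -66
e (Wren): min(-31, -70, -53) = -70
South (Ravi): max(-66, -70) = -66
S0 (Wren): min(-68, -66) = -68
At S0, Wren picks North (lowest: -68).
At North, Ravi picks c (highest: -68).
At c, Wren picks p (lowest: -68).
Terminal value -68.

S0 -> North -> c -> p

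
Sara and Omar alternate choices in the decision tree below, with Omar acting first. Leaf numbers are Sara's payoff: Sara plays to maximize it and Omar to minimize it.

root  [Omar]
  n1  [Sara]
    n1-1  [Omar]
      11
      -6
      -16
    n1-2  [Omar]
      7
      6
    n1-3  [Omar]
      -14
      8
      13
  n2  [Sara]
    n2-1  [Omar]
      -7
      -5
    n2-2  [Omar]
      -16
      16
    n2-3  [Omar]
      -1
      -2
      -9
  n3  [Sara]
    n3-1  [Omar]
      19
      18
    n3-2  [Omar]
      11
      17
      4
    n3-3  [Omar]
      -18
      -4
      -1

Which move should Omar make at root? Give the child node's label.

n1-1 (Omar): min(11, -6, -16) = -16
n1-2 (Omar): min(7, 6) = 6
n1-3 (Omar): min(-14, 8, 13) = -14
n1 (Sara): max(-16, 6, -14) = 6
n2-1 (Omar): min(-7, -5) = -7
n2-2 (Omar): min(-16, 16) = -16
n2-3 (Omar): min(-1, -2, -9) = -9
n2 (Sara): max(-7, -16, -9) = -7
n3-1 (Omar): min(19, 18) = 18
n3-2 (Omar): min(11, 17, 4) = 4
n3-3 (Omar): min(-18, -4, -1) = -18
n3 (Sara): max(18, 4, -18) = 18
root (Omar): min(6, -7, 18) = -7
Omar at root wants the lowest of {n1=6, n2=-7, n3=18}, so chooses n2.

n2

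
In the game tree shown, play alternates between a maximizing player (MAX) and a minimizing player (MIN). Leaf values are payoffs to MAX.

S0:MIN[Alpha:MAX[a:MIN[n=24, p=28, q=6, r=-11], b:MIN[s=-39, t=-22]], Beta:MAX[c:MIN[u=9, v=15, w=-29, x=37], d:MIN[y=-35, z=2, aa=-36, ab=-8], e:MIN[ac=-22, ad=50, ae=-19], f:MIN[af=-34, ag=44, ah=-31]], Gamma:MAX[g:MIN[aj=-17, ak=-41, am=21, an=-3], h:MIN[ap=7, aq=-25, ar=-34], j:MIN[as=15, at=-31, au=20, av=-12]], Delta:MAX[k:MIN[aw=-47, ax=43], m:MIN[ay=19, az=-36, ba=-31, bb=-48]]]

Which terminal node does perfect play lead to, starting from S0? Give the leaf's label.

aw

a (MIN): min(24, 28, 6, -11) = -11
b (MIN): min(-39, -22) = -39
Alpha (MAX): max(-11, -39) = -11
c (MIN): min(9, 15, -29, 37) = -29
d (MIN): min(-35, 2, -36, -8) = -36
e (MIN): min(-22, 50, -19) = -22
f (MIN): min(-34, 44, -31) = -34
Beta (MAX): max(-29, -36, -22, -34) = -22
g (MIN): min(-17, -41, 21, -3) = -41
h (MIN): min(7, -25, -34) = -34
j (MIN): min(15, -31, 20, -12) = -31
Gamma (MAX): max(-41, -34, -31) = -31
k (MIN): min(-47, 43) = -47
m (MIN): min(19, -36, -31, -48) = -48
Delta (MAX): max(-47, -48) = -47
S0 (MIN): min(-11, -22, -31, -47) = -47
At S0, MIN picks Delta (lowest: -47).
At Delta, MAX picks k (highest: -47).
At k, MIN picks aw (lowest: -47).
Terminal value -47.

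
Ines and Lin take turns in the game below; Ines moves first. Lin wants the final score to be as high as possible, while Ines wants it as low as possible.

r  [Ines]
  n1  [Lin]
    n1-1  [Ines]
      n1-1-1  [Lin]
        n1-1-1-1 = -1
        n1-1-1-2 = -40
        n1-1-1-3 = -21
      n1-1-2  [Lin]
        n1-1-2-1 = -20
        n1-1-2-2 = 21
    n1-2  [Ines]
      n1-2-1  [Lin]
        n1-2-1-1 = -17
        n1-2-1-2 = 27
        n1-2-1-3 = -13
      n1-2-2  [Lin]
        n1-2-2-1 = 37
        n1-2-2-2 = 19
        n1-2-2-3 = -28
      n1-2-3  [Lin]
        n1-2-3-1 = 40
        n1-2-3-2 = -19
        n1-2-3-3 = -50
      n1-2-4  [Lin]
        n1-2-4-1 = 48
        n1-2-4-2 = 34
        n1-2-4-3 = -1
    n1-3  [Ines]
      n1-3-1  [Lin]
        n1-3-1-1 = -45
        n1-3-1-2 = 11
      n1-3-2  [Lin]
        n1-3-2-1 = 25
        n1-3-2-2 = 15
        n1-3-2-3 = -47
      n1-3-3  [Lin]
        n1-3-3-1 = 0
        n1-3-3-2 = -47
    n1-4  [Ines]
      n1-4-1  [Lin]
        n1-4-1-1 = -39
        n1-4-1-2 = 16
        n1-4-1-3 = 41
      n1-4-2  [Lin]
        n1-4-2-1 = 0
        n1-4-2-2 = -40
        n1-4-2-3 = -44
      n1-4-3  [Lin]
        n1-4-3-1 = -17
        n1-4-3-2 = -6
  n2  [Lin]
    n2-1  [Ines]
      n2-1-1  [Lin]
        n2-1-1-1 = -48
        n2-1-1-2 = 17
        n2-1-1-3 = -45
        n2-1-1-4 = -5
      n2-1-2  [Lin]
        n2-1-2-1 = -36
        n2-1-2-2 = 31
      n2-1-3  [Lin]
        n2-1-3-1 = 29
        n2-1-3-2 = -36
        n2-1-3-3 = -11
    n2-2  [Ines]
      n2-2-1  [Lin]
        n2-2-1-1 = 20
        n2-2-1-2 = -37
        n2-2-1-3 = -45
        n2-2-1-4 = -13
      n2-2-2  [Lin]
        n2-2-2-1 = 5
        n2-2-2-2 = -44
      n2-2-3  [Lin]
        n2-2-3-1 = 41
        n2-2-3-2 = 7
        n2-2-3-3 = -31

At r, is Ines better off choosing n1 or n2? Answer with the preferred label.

n2

n1-1-1 (Lin): max(-1, -40, -21) = -1
n1-1-2 (Lin): max(-20, 21) = 21
n1-1 (Ines): min(-1, 21) = -1
n1-2-1 (Lin): max(-17, 27, -13) = 27
n1-2-2 (Lin): max(37, 19, -28) = 37
n1-2-3 (Lin): max(40, -19, -50) = 40
n1-2-4 (Lin): max(48, 34, -1) = 48
n1-2 (Ines): min(27, 37, 40, 48) = 27
n1-3-1 (Lin): max(-45, 11) = 11
n1-3-2 (Lin): max(25, 15, -47) = 25
n1-3-3 (Lin): max(0, -47) = 0
n1-3 (Ines): min(11, 25, 0) = 0
n1-4-1 (Lin): max(-39, 16, 41) = 41
n1-4-2 (Lin): max(0, -40, -44) = 0
n1-4-3 (Lin): max(-17, -6) = -6
n1-4 (Ines): min(41, 0, -6) = -6
n1 (Lin): max(-1, 27, 0, -6) = 27
n2-1-1 (Lin): max(-48, 17, -45, -5) = 17
n2-1-2 (Lin): max(-36, 31) = 31
n2-1-3 (Lin): max(29, -36, -11) = 29
n2-1 (Ines): min(17, 31, 29) = 17
n2-2-1 (Lin): max(20, -37, -45, -13) = 20
n2-2-2 (Lin): max(5, -44) = 5
n2-2-3 (Lin): max(41, 7, -31) = 41
n2-2 (Ines): min(20, 5, 41) = 5
n2 (Lin): max(17, 5) = 17
Ines prefers the lower value; n1=27, n2=17. n2 is better since 17 < 27.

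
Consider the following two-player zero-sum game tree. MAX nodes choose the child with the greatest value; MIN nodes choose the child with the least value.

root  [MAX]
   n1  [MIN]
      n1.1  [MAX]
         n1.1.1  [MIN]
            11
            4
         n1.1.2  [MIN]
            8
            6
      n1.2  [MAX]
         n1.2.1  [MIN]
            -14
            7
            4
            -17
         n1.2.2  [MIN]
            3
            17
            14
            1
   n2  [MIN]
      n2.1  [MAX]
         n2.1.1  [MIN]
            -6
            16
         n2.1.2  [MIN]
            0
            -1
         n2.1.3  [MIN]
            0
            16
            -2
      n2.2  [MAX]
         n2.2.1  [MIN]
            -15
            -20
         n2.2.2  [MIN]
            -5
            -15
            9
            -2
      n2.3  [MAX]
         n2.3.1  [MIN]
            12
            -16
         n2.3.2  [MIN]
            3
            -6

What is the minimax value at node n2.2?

-15

n2.2.1 (MIN): min(-15, -20) = -20
n2.2.2 (MIN): min(-5, -15, 9, -2) = -15
n2.2 (MAX): max(-20, -15) = -15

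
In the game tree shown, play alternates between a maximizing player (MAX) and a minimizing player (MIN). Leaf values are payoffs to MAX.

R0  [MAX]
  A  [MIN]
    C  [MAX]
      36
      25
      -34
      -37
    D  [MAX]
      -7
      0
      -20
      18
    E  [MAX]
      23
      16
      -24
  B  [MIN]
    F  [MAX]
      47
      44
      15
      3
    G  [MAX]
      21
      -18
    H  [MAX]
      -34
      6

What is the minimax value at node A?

C (MAX): max(36, 25, -34, -37) = 36
D (MAX): max(-7, 0, -20, 18) = 18
E (MAX): max(23, 16, -24) = 23
A (MIN): min(36, 18, 23) = 18

18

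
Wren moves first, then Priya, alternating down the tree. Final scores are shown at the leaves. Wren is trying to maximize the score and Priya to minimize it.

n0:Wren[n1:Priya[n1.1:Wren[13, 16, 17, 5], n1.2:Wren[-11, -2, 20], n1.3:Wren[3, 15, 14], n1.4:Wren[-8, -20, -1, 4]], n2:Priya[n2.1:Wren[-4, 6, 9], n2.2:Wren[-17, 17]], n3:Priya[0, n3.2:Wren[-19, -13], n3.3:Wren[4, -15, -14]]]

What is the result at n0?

9

n1.1 (Wren): max(13, 16, 17, 5) = 17
n1.2 (Wren): max(-11, -2, 20) = 20
n1.3 (Wren): max(3, 15, 14) = 15
n1.4 (Wren): max(-8, -20, -1, 4) = 4
n1 (Priya): min(17, 20, 15, 4) = 4
n2.1 (Wren): max(-4, 6, 9) = 9
n2.2 (Wren): max(-17, 17) = 17
n2 (Priya): min(9, 17) = 9
n3.2 (Wren): max(-19, -13) = -13
n3.3 (Wren): max(4, -15, -14) = 4
n3 (Priya): min(0, -13, 4) = -13
n0 (Wren): max(4, 9, -13) = 9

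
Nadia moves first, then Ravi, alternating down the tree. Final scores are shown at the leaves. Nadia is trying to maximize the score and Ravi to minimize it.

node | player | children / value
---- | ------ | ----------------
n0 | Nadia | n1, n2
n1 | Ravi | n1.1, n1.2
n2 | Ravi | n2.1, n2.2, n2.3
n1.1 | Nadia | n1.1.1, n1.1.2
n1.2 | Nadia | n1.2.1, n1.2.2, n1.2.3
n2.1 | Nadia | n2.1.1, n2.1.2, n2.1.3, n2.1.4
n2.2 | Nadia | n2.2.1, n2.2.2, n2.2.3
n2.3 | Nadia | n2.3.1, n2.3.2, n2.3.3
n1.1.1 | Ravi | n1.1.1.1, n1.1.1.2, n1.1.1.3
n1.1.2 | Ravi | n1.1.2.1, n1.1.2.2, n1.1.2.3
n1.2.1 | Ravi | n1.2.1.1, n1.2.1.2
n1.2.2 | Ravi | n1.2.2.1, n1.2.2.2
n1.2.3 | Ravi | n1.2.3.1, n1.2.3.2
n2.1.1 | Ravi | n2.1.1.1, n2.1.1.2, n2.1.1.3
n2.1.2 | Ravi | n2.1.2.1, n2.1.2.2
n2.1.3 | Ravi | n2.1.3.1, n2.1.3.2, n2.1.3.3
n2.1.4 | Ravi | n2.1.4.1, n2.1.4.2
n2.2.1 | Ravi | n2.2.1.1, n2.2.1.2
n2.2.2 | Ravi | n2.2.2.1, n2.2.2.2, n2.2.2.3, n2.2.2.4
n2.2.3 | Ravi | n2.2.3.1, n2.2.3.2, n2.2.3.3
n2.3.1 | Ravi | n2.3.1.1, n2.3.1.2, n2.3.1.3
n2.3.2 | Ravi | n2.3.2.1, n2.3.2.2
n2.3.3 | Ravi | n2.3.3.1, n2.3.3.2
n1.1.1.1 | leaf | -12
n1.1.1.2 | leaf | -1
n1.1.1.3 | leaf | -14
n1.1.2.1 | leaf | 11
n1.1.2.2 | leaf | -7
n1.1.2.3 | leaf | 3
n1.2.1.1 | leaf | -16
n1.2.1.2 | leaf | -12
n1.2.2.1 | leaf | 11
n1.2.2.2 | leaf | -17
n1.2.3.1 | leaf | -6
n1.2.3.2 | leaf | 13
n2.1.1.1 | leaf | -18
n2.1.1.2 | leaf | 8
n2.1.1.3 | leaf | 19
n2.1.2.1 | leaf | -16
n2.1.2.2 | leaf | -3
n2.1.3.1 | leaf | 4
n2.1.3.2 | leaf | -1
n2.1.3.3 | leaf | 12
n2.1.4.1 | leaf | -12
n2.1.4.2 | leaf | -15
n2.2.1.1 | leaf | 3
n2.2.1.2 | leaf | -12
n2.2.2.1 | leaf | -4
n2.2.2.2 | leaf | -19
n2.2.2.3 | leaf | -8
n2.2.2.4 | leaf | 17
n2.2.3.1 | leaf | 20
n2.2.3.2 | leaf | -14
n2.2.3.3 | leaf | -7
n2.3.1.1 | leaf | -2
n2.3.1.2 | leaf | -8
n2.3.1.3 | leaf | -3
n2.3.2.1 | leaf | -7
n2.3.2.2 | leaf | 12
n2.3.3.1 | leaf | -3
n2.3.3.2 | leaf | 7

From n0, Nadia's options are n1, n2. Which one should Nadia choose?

n1.1.1 (Ravi): min(-12, -1, -14) = -14
n1.1.2 (Ravi): min(11, -7, 3) = -7
n1.1 (Nadia): max(-14, -7) = -7
n1.2.1 (Ravi): min(-16, -12) = -16
n1.2.2 (Ravi): min(11, -17) = -17
n1.2.3 (Ravi): min(-6, 13) = -6
n1.2 (Nadia): max(-16, -17, -6) = -6
n1 (Ravi): min(-7, -6) = -7
n2.1.1 (Ravi): min(-18, 8, 19) = -18
n2.1.2 (Ravi): min(-16, -3) = -16
n2.1.3 (Ravi): min(4, -1, 12) = -1
n2.1.4 (Ravi): min(-12, -15) = -15
n2.1 (Nadia): max(-18, -16, -1, -15) = -1
n2.2.1 (Ravi): min(3, -12) = -12
n2.2.2 (Ravi): min(-4, -19, -8, 17) = -19
n2.2.3 (Ravi): min(20, -14, -7) = -14
n2.2 (Nadia): max(-12, -19, -14) = -12
n2.3.1 (Ravi): min(-2, -8, -3) = -8
n2.3.2 (Ravi): min(-7, 12) = -7
n2.3.3 (Ravi): min(-3, 7) = -3
n2.3 (Nadia): max(-8, -7, -3) = -3
n2 (Ravi): min(-1, -12, -3) = -12
n0 (Nadia): max(-7, -12) = -7
Nadia at n0 wants the highest of {n1=-7, n2=-12}, so chooses n1.

n1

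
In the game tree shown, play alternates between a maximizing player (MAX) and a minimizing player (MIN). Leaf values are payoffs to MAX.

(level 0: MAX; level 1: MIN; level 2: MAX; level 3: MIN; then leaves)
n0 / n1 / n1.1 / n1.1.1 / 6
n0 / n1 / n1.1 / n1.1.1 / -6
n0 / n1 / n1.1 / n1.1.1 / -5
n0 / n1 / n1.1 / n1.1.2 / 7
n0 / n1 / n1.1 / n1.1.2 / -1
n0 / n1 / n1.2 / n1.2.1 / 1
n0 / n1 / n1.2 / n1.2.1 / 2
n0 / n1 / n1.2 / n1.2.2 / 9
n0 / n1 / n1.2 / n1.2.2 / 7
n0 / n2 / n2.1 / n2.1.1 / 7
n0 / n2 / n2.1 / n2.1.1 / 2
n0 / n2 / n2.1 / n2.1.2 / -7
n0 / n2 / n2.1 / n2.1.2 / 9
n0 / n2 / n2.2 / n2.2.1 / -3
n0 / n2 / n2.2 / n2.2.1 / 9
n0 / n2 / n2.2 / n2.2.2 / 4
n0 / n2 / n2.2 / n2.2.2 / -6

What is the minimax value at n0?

n1.1.1 (MIN): min(6, -6, -5) = -6
n1.1.2 (MIN): min(7, -1) = -1
n1.1 (MAX): max(-6, -1) = -1
n1.2.1 (MIN): min(1, 2) = 1
n1.2.2 (MIN): min(9, 7) = 7
n1.2 (MAX): max(1, 7) = 7
n1 (MIN): min(-1, 7) = -1
n2.1.1 (MIN): min(7, 2) = 2
n2.1.2 (MIN): min(-7, 9) = -7
n2.1 (MAX): max(2, -7) = 2
n2.2.1 (MIN): min(-3, 9) = -3
n2.2.2 (MIN): min(4, -6) = -6
n2.2 (MAX): max(-3, -6) = -3
n2 (MIN): min(2, -3) = -3
n0 (MAX): max(-1, -3) = -1

-1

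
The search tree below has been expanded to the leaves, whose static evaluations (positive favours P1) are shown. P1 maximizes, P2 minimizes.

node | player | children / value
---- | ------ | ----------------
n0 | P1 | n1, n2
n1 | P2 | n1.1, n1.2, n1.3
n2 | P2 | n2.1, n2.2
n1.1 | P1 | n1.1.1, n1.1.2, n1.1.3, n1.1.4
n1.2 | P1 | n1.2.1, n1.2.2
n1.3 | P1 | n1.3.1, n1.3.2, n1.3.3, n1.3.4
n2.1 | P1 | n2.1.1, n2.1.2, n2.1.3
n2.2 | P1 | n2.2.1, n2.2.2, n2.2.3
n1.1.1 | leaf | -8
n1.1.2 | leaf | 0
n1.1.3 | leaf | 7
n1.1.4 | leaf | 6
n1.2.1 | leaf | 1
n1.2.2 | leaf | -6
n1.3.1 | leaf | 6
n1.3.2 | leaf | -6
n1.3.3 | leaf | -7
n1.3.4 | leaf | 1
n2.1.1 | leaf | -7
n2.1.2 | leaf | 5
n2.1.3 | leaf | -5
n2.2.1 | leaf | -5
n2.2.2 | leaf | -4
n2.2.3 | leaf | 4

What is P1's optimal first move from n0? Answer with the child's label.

n2

n1.1 (P1): max(-8, 0, 7, 6) = 7
n1.2 (P1): max(1, -6) = 1
n1.3 (P1): max(6, -6, -7, 1) = 6
n1 (P2): min(7, 1, 6) = 1
n2.1 (P1): max(-7, 5, -5) = 5
n2.2 (P1): max(-5, -4, 4) = 4
n2 (P2): min(5, 4) = 4
n0 (P1): max(1, 4) = 4
P1 at n0 wants the highest of {n1=1, n2=4}, so chooses n2.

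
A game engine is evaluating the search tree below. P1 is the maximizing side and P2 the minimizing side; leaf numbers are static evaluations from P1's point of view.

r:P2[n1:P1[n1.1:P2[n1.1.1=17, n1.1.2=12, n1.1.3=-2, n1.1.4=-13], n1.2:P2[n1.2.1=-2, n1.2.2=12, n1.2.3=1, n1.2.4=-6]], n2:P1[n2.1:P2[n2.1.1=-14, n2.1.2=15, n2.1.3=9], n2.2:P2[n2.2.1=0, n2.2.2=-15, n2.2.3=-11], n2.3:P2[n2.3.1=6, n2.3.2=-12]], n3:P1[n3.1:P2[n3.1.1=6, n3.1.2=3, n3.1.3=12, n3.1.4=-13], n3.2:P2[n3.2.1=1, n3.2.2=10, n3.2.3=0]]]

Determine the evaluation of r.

-12

n1.1 (P2): min(17, 12, -2, -13) = -13
n1.2 (P2): min(-2, 12, 1, -6) = -6
n1 (P1): max(-13, -6) = -6
n2.1 (P2): min(-14, 15, 9) = -14
n2.2 (P2): min(0, -15, -11) = -15
n2.3 (P2): min(6, -12) = -12
n2 (P1): max(-14, -15, -12) = -12
n3.1 (P2): min(6, 3, 12, -13) = -13
n3.2 (P2): min(1, 10, 0) = 0
n3 (P1): max(-13, 0) = 0
r (P2): min(-6, -12, 0) = -12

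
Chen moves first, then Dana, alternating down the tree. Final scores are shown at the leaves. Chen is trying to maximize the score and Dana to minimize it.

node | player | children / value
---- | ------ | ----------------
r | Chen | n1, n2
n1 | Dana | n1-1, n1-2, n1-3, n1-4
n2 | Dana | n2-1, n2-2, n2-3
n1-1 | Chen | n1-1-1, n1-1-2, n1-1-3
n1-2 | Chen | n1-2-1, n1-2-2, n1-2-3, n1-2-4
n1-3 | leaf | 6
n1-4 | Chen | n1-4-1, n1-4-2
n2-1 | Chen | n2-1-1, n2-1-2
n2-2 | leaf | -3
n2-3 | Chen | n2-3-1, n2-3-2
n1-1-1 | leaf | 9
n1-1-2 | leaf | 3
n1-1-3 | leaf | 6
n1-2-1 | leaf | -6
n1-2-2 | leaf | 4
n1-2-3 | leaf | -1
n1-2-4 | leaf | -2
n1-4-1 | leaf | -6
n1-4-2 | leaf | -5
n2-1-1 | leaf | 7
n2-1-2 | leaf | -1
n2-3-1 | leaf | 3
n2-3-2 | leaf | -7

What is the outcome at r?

-3

n1-1 (Chen): max(9, 3, 6) = 9
n1-2 (Chen): max(-6, 4, -1, -2) = 4
n1-4 (Chen): max(-6, -5) = -5
n1 (Dana): min(9, 4, 6, -5) = -5
n2-1 (Chen): max(7, -1) = 7
n2-3 (Chen): max(3, -7) = 3
n2 (Dana): min(7, -3, 3) = -3
r (Chen): max(-5, -3) = -3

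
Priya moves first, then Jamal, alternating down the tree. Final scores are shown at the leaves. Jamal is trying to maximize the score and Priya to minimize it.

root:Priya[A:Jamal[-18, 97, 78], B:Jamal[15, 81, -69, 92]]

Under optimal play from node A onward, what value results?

97

A (Jamal): max(-18, 97, 78) = 97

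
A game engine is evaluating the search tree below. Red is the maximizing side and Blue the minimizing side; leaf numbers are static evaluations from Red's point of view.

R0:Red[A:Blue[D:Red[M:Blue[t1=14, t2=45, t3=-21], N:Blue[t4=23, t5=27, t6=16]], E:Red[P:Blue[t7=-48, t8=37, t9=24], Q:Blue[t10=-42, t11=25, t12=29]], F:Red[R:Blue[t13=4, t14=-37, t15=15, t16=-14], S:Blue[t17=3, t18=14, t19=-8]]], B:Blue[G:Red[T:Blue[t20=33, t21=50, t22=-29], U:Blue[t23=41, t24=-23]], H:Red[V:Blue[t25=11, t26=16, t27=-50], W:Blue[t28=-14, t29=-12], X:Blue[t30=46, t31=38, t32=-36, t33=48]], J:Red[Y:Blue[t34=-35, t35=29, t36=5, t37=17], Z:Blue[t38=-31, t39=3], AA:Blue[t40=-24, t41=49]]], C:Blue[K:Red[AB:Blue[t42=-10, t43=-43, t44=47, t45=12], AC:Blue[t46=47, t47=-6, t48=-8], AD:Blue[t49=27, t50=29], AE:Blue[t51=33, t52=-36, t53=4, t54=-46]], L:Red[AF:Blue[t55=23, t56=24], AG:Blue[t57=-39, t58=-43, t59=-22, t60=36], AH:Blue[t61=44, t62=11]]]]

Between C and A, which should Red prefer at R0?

C

AB (Blue): min(-10, -43, 47, 12) = -43
AC (Blue): min(47, -6, -8) = -8
AD (Blue): min(27, 29) = 27
AE (Blue): min(33, -36, 4, -46) = -46
K (Red): max(-43, -8, 27, -46) = 27
AF (Blue): min(23, 24) = 23
AG (Blue): min(-39, -43, -22, 36) = -43
AH (Blue): min(44, 11) = 11
L (Red): max(23, -43, 11) = 23
C (Blue): min(27, 23) = 23
M (Blue): min(14, 45, -21) = -21
N (Blue): min(23, 27, 16) = 16
D (Red): max(-21, 16) = 16
P (Blue): min(-48, 37, 24) = -48
Q (Blue): min(-42, 25, 29) = -42
E (Red): max(-48, -42) = -42
R (Blue): min(4, -37, 15, -14) = -37
S (Blue): min(3, 14, -8) = -8
F (Red): max(-37, -8) = -8
A (Blue): min(16, -42, -8) = -42
Red prefers the higher value; C=23, A=-42. C is better since 23 > -42.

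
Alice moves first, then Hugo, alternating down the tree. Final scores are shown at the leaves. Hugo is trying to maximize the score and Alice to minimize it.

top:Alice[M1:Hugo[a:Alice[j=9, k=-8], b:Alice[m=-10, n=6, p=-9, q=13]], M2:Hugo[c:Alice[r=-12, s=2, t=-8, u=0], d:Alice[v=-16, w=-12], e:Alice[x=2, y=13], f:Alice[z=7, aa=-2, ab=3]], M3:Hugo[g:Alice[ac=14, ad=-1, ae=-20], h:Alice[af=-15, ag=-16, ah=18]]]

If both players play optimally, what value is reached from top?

a (Alice): min(9, -8) = -8
b (Alice): min(-10, 6, -9, 13) = -10
M1 (Hugo): max(-8, -10) = -8
c (Alice): min(-12, 2, -8, 0) = -12
d (Alice): min(-16, -12) = -16
e (Alice): min(2, 13) = 2
f (Alice): min(7, -2, 3) = -2
M2 (Hugo): max(-12, -16, 2, -2) = 2
g (Alice): min(14, -1, -20) = -20
h (Alice): min(-15, -16, 18) = -16
M3 (Hugo): max(-20, -16) = -16
top (Alice): min(-8, 2, -16) = -16

-16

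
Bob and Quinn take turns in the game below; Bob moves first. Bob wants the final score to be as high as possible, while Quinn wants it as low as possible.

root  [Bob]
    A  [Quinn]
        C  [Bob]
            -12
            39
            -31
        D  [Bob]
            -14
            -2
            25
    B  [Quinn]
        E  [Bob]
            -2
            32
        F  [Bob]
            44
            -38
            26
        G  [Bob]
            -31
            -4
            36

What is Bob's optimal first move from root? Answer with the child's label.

B

C (Bob): max(-12, 39, -31) = 39
D (Bob): max(-14, -2, 25) = 25
A (Quinn): min(39, 25) = 25
E (Bob): max(-2, 32) = 32
F (Bob): max(44, -38, 26) = 44
G (Bob): max(-31, -4, 36) = 36
B (Quinn): min(32, 44, 36) = 32
root (Bob): max(25, 32) = 32
Bob at root wants the highest of {A=25, B=32}, so chooses B.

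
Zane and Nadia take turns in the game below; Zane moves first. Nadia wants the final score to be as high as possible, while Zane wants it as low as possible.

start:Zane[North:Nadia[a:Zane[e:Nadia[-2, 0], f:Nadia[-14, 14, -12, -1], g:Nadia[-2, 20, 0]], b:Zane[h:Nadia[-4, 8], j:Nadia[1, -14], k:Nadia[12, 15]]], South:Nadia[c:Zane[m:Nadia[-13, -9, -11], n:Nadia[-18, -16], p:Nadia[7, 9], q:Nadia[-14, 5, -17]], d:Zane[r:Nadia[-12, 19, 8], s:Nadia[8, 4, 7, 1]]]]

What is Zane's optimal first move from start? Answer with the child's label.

e (Nadia): max(-2, 0) = 0
f (Nadia): max(-14, 14, -12, -1) = 14
g (Nadia): max(-2, 20, 0) = 20
a (Zane): min(0, 14, 20) = 0
h (Nadia): max(-4, 8) = 8
j (Nadia): max(1, -14) = 1
k (Nadia): max(12, 15) = 15
b (Zane): min(8, 1, 15) = 1
North (Nadia): max(0, 1) = 1
m (Nadia): max(-13, -9, -11) = -9
n (Nadia): max(-18, -16) = -16
p (Nadia): max(7, 9) = 9
q (Nadia): max(-14, 5, -17) = 5
c (Zane): min(-9, -16, 9, 5) = -16
r (Nadia): max(-12, 19, 8) = 19
s (Nadia): max(8, 4, 7, 1) = 8
d (Zane): min(19, 8) = 8
South (Nadia): max(-16, 8) = 8
start (Zane): min(1, 8) = 1
Zane at start wants the lowest of {North=1, South=8}, so chooses North.

North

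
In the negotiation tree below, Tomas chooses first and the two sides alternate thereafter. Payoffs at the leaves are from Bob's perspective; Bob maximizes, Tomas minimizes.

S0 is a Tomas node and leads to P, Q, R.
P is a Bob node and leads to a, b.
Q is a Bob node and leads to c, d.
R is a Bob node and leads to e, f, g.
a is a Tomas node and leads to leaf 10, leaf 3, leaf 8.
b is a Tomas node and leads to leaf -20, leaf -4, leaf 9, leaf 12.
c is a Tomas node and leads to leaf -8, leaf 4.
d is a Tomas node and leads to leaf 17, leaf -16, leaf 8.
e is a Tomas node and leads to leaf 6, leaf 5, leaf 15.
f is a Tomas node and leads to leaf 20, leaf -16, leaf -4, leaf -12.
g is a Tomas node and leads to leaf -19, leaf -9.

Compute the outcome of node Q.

-8

c (Tomas): min(-8, 4) = -8
d (Tomas): min(17, -16, 8) = -16
Q (Bob): max(-8, -16) = -8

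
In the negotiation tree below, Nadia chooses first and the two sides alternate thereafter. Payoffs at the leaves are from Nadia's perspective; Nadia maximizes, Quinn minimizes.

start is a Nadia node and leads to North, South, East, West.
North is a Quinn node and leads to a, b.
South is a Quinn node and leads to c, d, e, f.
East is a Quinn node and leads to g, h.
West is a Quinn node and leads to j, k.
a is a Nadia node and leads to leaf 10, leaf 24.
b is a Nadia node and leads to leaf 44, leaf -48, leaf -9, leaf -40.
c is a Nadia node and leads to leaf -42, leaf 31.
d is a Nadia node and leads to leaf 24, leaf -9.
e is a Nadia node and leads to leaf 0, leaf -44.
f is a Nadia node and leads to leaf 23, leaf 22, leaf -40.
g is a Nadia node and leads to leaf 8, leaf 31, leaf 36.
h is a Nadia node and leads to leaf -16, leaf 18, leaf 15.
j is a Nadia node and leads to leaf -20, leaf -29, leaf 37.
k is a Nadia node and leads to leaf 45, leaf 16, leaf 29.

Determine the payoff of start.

a (Nadia): max(10, 24) = 24
b (Nadia): max(44, -48, -9, -40) = 44
North (Quinn): min(24, 44) = 24
c (Nadia): max(-42, 31) = 31
d (Nadia): max(24, -9) = 24
e (Nadia): max(0, -44) = 0
f (Nadia): max(23, 22, -40) = 23
South (Quinn): min(31, 24, 0, 23) = 0
g (Nadia): max(8, 31, 36) = 36
h (Nadia): max(-16, 18, 15) = 18
East (Quinn): min(36, 18) = 18
j (Nadia): max(-20, -29, 37) = 37
k (Nadia): max(45, 16, 29) = 45
West (Quinn): min(37, 45) = 37
start (Nadia): max(24, 0, 18, 37) = 37

37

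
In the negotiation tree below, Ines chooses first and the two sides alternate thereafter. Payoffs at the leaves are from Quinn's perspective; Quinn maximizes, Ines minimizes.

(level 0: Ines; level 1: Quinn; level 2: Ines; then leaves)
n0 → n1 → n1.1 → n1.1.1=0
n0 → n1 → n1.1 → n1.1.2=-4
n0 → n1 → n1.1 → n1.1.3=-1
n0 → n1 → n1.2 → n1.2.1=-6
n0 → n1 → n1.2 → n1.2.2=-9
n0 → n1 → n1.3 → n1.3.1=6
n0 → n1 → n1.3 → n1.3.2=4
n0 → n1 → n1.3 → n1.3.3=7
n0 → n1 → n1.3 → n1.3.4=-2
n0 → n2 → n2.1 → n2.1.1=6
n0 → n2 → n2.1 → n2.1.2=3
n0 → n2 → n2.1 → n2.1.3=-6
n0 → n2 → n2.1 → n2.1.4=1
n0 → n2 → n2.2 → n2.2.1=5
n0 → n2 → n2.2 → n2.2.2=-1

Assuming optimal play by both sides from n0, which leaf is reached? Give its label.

n1.3.4

n1.1 (Ines): min(0, -4, -1) = -4
n1.2 (Ines): min(-6, -9) = -9
n1.3 (Ines): min(6, 4, 7, -2) = -2
n1 (Quinn): max(-4, -9, -2) = -2
n2.1 (Ines): min(6, 3, -6, 1) = -6
n2.2 (Ines): min(5, -1) = -1
n2 (Quinn): max(-6, -1) = -1
n0 (Ines): min(-2, -1) = -2
At n0, Ines picks n1 (lowest: -2).
At n1, Quinn picks n1.3 (highest: -2).
At n1.3, Ines picks n1.3.4 (lowest: -2).
Terminal value -2.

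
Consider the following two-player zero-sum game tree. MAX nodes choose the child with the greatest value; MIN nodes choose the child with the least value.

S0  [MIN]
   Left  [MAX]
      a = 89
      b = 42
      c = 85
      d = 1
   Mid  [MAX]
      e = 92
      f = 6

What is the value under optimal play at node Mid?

Mid (MAX): max(92, 6) = 92

92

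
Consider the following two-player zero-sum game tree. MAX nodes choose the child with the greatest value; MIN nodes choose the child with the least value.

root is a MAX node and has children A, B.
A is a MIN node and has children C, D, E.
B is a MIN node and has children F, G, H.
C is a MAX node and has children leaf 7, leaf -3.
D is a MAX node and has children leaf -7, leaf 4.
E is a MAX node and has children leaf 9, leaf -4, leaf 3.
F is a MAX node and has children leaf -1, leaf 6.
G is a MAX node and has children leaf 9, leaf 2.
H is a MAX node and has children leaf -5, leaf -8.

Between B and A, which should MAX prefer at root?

F (MAX): max(-1, 6) = 6
G (MAX): max(9, 2) = 9
H (MAX): max(-5, -8) = -5
B (MIN): min(6, 9, -5) = -5
C (MAX): max(7, -3) = 7
D (MAX): max(-7, 4) = 4
E (MAX): max(9, -4, 3) = 9
A (MIN): min(7, 4, 9) = 4
MAX prefers the higher value; B=-5, A=4. A is better since 4 > -5.

A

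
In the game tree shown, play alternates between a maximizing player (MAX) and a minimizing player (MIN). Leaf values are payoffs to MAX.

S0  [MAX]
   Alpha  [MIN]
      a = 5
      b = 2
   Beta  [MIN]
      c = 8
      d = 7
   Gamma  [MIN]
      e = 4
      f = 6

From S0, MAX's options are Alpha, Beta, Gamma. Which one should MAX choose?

Beta

Alpha (MIN): min(5, 2) = 2
Beta (MIN): min(8, 7) = 7
Gamma (MIN): min(4, 6) = 4
S0 (MAX): max(2, 7, 4) = 7
MAX at S0 wants the highest of {Alpha=2, Beta=7, Gamma=4}, so chooses Beta.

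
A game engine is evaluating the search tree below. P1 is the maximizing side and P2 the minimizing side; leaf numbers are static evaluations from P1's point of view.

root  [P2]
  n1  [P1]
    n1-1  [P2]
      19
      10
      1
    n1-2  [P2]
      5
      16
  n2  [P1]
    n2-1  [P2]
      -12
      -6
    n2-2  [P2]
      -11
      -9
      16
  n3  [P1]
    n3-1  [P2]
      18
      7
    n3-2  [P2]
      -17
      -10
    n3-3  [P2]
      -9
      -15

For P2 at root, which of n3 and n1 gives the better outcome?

n3-1 (P2): min(18, 7) = 7
n3-2 (P2): min(-17, -10) = -17
n3-3 (P2): min(-9, -15) = -15
n3 (P1): max(7, -17, -15) = 7
n1-1 (P2): min(19, 10, 1) = 1
n1-2 (P2): min(5, 16) = 5
n1 (P1): max(1, 5) = 5
P2 prefers the lower value; n3=7, n1=5. n1 is better since 5 < 7.

n1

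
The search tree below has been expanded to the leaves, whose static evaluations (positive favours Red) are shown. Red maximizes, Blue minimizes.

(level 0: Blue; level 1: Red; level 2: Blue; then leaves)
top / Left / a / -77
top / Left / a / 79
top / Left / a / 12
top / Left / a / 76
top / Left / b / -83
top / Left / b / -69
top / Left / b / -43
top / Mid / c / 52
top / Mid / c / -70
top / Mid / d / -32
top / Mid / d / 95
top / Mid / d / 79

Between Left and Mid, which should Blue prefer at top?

Left

a (Blue): min(-77, 79, 12, 76) = -77
b (Blue): min(-83, -69, -43) = -83
Left (Red): max(-77, -83) = -77
c (Blue): min(52, -70) = -70
d (Blue): min(-32, 95, 79) = -32
Mid (Red): max(-70, -32) = -32
Blue prefers the lower value; Left=-77, Mid=-32. Left is better since -77 < -32.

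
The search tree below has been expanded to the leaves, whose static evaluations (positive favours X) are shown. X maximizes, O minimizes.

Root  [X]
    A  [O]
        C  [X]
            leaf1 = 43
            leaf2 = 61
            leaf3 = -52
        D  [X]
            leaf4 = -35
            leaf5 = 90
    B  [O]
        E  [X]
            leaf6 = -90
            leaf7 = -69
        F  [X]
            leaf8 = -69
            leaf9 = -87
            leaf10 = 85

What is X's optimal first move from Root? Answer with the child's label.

C (X): max(43, 61, -52) = 61
D (X): max(-35, 90) = 90
A (O): min(61, 90) = 61
E (X): max(-90, -69) = -69
F (X): max(-69, -87, 85) = 85
B (O): min(-69, 85) = -69
Root (X): max(61, -69) = 61
X at Root wants the highest of {A=61, B=-69}, so chooses A.

A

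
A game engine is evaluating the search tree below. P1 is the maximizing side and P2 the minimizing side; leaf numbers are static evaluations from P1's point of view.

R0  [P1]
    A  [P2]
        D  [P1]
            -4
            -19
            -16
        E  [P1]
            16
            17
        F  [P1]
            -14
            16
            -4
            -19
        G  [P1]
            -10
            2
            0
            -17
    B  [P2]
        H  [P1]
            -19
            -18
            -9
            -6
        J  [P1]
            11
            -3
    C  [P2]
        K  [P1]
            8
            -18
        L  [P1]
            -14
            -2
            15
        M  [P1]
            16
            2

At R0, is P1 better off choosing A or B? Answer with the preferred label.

D (P1): max(-4, -19, -16) = -4
E (P1): max(16, 17) = 17
F (P1): max(-14, 16, -4, -19) = 16
G (P1): max(-10, 2, 0, -17) = 2
A (P2): min(-4, 17, 16, 2) = -4
H (P1): max(-19, -18, -9, -6) = -6
J (P1): max(11, -3) = 11
B (P2): min(-6, 11) = -6
P1 prefers the higher value; A=-4, B=-6. A is better since -4 > -6.

A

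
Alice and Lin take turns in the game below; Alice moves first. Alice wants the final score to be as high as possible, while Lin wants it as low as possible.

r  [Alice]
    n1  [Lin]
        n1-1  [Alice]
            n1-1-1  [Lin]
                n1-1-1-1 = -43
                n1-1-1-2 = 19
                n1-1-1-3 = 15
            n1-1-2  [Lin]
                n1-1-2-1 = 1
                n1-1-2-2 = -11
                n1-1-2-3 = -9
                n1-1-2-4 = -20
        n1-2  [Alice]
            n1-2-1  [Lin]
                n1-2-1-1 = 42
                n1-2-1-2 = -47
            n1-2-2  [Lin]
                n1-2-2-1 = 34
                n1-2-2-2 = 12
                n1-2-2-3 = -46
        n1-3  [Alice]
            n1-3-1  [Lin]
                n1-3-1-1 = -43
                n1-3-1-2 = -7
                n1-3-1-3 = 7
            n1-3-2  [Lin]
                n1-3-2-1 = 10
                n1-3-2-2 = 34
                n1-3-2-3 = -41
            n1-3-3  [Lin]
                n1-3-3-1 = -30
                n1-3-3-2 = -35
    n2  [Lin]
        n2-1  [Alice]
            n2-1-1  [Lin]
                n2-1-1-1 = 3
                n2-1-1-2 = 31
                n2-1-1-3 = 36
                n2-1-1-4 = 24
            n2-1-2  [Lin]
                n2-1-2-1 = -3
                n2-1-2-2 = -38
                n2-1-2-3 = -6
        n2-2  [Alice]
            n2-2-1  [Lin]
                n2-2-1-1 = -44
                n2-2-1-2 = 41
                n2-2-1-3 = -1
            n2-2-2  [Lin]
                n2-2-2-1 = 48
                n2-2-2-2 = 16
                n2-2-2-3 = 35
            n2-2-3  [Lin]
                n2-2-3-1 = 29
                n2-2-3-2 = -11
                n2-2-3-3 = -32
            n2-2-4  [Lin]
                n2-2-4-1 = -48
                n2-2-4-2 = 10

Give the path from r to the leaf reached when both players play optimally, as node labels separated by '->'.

n1-1-1 (Lin): min(-43, 19, 15) = -43
n1-1-2 (Lin): min(1, -11, -9, -20) = -20
n1-1 (Alice): max(-43, -20) = -20
n1-2-1 (Lin): min(42, -47) = -47
n1-2-2 (Lin): min(34, 12, -46) = -46
n1-2 (Alice): max(-47, -46) = -46
n1-3-1 (Lin): min(-43, -7, 7) = -43
n1-3-2 (Lin): min(10, 34, -41) = -41
n1-3-3 (Lin): min(-30, -35) = -35
n1-3 (Alice): max(-43, -41, -35) = -35
n1 (Lin): min(-20, -46, -35) = -46
n2-1-1 (Lin): min(3, 31, 36, 24) = 3
n2-1-2 (Lin): min(-3, -38, -6) = -38
n2-1 (Alice): max(3, -38) = 3
n2-2-1 (Lin): min(-44, 41, -1) = -44
n2-2-2 (Lin): min(48, 16, 35) = 16
n2-2-3 (Lin): min(29, -11, -32) = -32
n2-2-4 (Lin): min(-48, 10) = -48
n2-2 (Alice): max(-44, 16, -32, -48) = 16
n2 (Lin): min(3, 16) = 3
r (Alice): max(-46, 3) = 3
At r, Alice picks n2 (highest: 3).
At n2, Lin picks n2-1 (lowest: 3).
At n2-1, Alice picks n2-1-1 (highest: 3).
At n2-1-1, Lin picks n2-1-1-1 (lowest: 3).
Terminal value 3.

r -> n2 -> n2-1 -> n2-1-1 -> n2-1-1-1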